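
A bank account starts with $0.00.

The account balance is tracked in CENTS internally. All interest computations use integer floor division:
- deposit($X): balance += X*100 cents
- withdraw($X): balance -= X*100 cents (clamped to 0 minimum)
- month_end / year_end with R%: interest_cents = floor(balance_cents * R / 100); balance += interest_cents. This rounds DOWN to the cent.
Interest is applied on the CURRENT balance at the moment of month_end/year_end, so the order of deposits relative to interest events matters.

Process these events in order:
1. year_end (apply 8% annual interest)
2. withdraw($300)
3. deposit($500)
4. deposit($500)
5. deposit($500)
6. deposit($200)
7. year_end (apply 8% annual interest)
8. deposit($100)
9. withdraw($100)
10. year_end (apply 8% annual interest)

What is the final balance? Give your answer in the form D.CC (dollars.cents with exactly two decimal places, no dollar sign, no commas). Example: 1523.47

Answer: 1982.88

Derivation:
After 1 (year_end (apply 8% annual interest)): balance=$0.00 total_interest=$0.00
After 2 (withdraw($300)): balance=$0.00 total_interest=$0.00
After 3 (deposit($500)): balance=$500.00 total_interest=$0.00
After 4 (deposit($500)): balance=$1000.00 total_interest=$0.00
After 5 (deposit($500)): balance=$1500.00 total_interest=$0.00
After 6 (deposit($200)): balance=$1700.00 total_interest=$0.00
After 7 (year_end (apply 8% annual interest)): balance=$1836.00 total_interest=$136.00
After 8 (deposit($100)): balance=$1936.00 total_interest=$136.00
After 9 (withdraw($100)): balance=$1836.00 total_interest=$136.00
After 10 (year_end (apply 8% annual interest)): balance=$1982.88 total_interest=$282.88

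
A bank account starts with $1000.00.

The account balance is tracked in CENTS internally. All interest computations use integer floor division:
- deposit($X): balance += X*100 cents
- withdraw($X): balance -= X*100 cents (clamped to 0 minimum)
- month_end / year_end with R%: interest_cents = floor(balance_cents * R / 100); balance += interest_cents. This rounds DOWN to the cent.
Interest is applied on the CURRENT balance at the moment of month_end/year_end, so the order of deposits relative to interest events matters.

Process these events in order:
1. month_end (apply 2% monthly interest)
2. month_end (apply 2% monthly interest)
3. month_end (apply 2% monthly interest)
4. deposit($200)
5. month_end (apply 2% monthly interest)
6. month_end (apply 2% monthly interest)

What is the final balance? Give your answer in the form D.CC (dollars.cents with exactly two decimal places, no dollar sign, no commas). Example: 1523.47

After 1 (month_end (apply 2% monthly interest)): balance=$1020.00 total_interest=$20.00
After 2 (month_end (apply 2% monthly interest)): balance=$1040.40 total_interest=$40.40
After 3 (month_end (apply 2% monthly interest)): balance=$1061.20 total_interest=$61.20
After 4 (deposit($200)): balance=$1261.20 total_interest=$61.20
After 5 (month_end (apply 2% monthly interest)): balance=$1286.42 total_interest=$86.42
After 6 (month_end (apply 2% monthly interest)): balance=$1312.14 total_interest=$112.14

Answer: 1312.14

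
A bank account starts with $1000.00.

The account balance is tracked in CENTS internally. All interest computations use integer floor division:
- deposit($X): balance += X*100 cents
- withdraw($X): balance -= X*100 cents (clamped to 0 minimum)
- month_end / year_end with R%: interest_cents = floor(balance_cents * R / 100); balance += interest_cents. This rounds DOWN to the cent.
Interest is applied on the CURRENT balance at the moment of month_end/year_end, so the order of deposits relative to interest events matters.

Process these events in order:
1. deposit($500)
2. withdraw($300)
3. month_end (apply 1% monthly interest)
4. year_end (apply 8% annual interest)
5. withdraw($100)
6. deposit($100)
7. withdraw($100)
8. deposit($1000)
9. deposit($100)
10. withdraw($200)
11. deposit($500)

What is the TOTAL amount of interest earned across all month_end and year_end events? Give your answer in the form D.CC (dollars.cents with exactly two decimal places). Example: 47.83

After 1 (deposit($500)): balance=$1500.00 total_interest=$0.00
After 2 (withdraw($300)): balance=$1200.00 total_interest=$0.00
After 3 (month_end (apply 1% monthly interest)): balance=$1212.00 total_interest=$12.00
After 4 (year_end (apply 8% annual interest)): balance=$1308.96 total_interest=$108.96
After 5 (withdraw($100)): balance=$1208.96 total_interest=$108.96
After 6 (deposit($100)): balance=$1308.96 total_interest=$108.96
After 7 (withdraw($100)): balance=$1208.96 total_interest=$108.96
After 8 (deposit($1000)): balance=$2208.96 total_interest=$108.96
After 9 (deposit($100)): balance=$2308.96 total_interest=$108.96
After 10 (withdraw($200)): balance=$2108.96 total_interest=$108.96
After 11 (deposit($500)): balance=$2608.96 total_interest=$108.96

Answer: 108.96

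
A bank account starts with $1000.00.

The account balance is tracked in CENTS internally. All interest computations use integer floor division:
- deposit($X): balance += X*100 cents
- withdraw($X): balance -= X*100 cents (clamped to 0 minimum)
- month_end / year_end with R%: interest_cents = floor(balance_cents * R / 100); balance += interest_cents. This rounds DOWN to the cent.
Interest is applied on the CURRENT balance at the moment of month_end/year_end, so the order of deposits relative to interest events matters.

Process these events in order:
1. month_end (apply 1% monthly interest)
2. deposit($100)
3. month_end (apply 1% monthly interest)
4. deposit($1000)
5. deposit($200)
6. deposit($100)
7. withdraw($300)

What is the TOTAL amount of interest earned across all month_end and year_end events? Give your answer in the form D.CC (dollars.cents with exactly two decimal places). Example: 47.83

Answer: 21.10

Derivation:
After 1 (month_end (apply 1% monthly interest)): balance=$1010.00 total_interest=$10.00
After 2 (deposit($100)): balance=$1110.00 total_interest=$10.00
After 3 (month_end (apply 1% monthly interest)): balance=$1121.10 total_interest=$21.10
After 4 (deposit($1000)): balance=$2121.10 total_interest=$21.10
After 5 (deposit($200)): balance=$2321.10 total_interest=$21.10
After 6 (deposit($100)): balance=$2421.10 total_interest=$21.10
After 7 (withdraw($300)): balance=$2121.10 total_interest=$21.10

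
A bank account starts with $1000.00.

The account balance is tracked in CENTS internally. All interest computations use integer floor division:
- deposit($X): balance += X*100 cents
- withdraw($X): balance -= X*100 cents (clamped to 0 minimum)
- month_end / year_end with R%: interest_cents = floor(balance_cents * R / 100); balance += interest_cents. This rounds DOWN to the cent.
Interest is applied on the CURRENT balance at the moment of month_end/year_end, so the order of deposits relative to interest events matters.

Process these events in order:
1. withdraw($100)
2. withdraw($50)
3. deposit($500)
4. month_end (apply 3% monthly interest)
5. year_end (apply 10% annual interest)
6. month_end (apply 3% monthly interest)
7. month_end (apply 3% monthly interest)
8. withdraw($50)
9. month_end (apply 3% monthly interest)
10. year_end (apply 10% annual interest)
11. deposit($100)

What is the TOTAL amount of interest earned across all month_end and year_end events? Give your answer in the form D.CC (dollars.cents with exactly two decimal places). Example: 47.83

Answer: 481.85

Derivation:
After 1 (withdraw($100)): balance=$900.00 total_interest=$0.00
After 2 (withdraw($50)): balance=$850.00 total_interest=$0.00
After 3 (deposit($500)): balance=$1350.00 total_interest=$0.00
After 4 (month_end (apply 3% monthly interest)): balance=$1390.50 total_interest=$40.50
After 5 (year_end (apply 10% annual interest)): balance=$1529.55 total_interest=$179.55
After 6 (month_end (apply 3% monthly interest)): balance=$1575.43 total_interest=$225.43
After 7 (month_end (apply 3% monthly interest)): balance=$1622.69 total_interest=$272.69
After 8 (withdraw($50)): balance=$1572.69 total_interest=$272.69
After 9 (month_end (apply 3% monthly interest)): balance=$1619.87 total_interest=$319.87
After 10 (year_end (apply 10% annual interest)): balance=$1781.85 total_interest=$481.85
After 11 (deposit($100)): balance=$1881.85 total_interest=$481.85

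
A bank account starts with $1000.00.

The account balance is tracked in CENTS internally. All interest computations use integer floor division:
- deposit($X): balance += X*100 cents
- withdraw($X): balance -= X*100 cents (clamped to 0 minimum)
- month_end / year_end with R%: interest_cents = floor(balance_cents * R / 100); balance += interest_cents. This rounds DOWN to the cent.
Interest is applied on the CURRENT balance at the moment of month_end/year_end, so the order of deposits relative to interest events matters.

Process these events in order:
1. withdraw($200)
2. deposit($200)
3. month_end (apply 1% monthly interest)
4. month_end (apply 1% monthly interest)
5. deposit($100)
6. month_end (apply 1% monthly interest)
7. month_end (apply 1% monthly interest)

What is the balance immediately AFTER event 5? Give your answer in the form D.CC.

After 1 (withdraw($200)): balance=$800.00 total_interest=$0.00
After 2 (deposit($200)): balance=$1000.00 total_interest=$0.00
After 3 (month_end (apply 1% monthly interest)): balance=$1010.00 total_interest=$10.00
After 4 (month_end (apply 1% monthly interest)): balance=$1020.10 total_interest=$20.10
After 5 (deposit($100)): balance=$1120.10 total_interest=$20.10

Answer: 1120.10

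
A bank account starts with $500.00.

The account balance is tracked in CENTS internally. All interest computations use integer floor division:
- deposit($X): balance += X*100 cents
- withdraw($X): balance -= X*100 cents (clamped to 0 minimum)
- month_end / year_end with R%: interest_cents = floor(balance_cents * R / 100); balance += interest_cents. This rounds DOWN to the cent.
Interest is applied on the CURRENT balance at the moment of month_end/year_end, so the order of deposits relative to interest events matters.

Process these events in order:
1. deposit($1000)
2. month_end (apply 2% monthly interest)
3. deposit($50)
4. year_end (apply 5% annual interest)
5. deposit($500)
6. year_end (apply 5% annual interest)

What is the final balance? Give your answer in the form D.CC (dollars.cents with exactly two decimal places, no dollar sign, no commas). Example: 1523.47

Answer: 2266.95

Derivation:
After 1 (deposit($1000)): balance=$1500.00 total_interest=$0.00
After 2 (month_end (apply 2% monthly interest)): balance=$1530.00 total_interest=$30.00
After 3 (deposit($50)): balance=$1580.00 total_interest=$30.00
After 4 (year_end (apply 5% annual interest)): balance=$1659.00 total_interest=$109.00
After 5 (deposit($500)): balance=$2159.00 total_interest=$109.00
After 6 (year_end (apply 5% annual interest)): balance=$2266.95 total_interest=$216.95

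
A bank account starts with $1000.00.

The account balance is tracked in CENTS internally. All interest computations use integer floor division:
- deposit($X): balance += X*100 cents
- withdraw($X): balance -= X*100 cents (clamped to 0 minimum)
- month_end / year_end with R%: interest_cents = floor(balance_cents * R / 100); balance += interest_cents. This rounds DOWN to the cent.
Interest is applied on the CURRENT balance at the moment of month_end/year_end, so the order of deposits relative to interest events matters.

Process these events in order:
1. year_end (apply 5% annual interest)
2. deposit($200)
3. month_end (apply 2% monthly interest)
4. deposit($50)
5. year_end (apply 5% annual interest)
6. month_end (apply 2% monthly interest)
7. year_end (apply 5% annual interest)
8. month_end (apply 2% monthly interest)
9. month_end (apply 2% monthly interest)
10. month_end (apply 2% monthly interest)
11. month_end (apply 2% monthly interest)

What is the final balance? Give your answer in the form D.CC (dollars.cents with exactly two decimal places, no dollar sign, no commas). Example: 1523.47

Answer: 1612.83

Derivation:
After 1 (year_end (apply 5% annual interest)): balance=$1050.00 total_interest=$50.00
After 2 (deposit($200)): balance=$1250.00 total_interest=$50.00
After 3 (month_end (apply 2% monthly interest)): balance=$1275.00 total_interest=$75.00
After 4 (deposit($50)): balance=$1325.00 total_interest=$75.00
After 5 (year_end (apply 5% annual interest)): balance=$1391.25 total_interest=$141.25
After 6 (month_end (apply 2% monthly interest)): balance=$1419.07 total_interest=$169.07
After 7 (year_end (apply 5% annual interest)): balance=$1490.02 total_interest=$240.02
After 8 (month_end (apply 2% monthly interest)): balance=$1519.82 total_interest=$269.82
After 9 (month_end (apply 2% monthly interest)): balance=$1550.21 total_interest=$300.21
After 10 (month_end (apply 2% monthly interest)): balance=$1581.21 total_interest=$331.21
After 11 (month_end (apply 2% monthly interest)): balance=$1612.83 total_interest=$362.83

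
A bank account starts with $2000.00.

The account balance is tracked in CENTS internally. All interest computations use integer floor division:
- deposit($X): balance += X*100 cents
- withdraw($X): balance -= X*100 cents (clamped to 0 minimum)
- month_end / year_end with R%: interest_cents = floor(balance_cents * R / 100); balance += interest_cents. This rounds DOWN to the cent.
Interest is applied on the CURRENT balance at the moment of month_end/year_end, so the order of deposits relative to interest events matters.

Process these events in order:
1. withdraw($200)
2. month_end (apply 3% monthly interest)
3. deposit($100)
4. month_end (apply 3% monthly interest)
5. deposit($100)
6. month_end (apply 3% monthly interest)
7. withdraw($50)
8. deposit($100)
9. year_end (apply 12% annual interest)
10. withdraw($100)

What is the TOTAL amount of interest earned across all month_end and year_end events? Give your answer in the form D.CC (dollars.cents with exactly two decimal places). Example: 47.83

Answer: 443.10

Derivation:
After 1 (withdraw($200)): balance=$1800.00 total_interest=$0.00
After 2 (month_end (apply 3% monthly interest)): balance=$1854.00 total_interest=$54.00
After 3 (deposit($100)): balance=$1954.00 total_interest=$54.00
After 4 (month_end (apply 3% monthly interest)): balance=$2012.62 total_interest=$112.62
After 5 (deposit($100)): balance=$2112.62 total_interest=$112.62
After 6 (month_end (apply 3% monthly interest)): balance=$2175.99 total_interest=$175.99
After 7 (withdraw($50)): balance=$2125.99 total_interest=$175.99
After 8 (deposit($100)): balance=$2225.99 total_interest=$175.99
After 9 (year_end (apply 12% annual interest)): balance=$2493.10 total_interest=$443.10
After 10 (withdraw($100)): balance=$2393.10 total_interest=$443.10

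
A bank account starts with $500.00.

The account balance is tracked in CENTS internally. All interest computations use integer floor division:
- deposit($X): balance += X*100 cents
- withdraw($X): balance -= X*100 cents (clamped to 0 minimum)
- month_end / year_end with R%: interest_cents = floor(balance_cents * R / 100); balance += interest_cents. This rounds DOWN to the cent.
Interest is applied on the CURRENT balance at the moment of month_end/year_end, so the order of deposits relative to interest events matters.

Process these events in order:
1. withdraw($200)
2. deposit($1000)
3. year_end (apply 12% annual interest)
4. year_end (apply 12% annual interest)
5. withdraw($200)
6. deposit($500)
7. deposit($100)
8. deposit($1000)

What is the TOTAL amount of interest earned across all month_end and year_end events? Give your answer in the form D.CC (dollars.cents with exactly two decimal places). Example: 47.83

After 1 (withdraw($200)): balance=$300.00 total_interest=$0.00
After 2 (deposit($1000)): balance=$1300.00 total_interest=$0.00
After 3 (year_end (apply 12% annual interest)): balance=$1456.00 total_interest=$156.00
After 4 (year_end (apply 12% annual interest)): balance=$1630.72 total_interest=$330.72
After 5 (withdraw($200)): balance=$1430.72 total_interest=$330.72
After 6 (deposit($500)): balance=$1930.72 total_interest=$330.72
After 7 (deposit($100)): balance=$2030.72 total_interest=$330.72
After 8 (deposit($1000)): balance=$3030.72 total_interest=$330.72

Answer: 330.72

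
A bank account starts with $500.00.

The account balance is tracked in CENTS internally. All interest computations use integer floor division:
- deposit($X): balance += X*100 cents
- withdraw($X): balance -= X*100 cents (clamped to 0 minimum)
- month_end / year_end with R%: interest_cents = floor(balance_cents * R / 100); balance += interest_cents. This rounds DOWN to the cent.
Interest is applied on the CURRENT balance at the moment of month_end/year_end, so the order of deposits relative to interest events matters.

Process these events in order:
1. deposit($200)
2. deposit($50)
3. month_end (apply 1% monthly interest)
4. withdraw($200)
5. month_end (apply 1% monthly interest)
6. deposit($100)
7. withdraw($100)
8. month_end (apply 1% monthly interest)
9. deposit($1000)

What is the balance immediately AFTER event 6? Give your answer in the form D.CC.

Answer: 663.07

Derivation:
After 1 (deposit($200)): balance=$700.00 total_interest=$0.00
After 2 (deposit($50)): balance=$750.00 total_interest=$0.00
After 3 (month_end (apply 1% monthly interest)): balance=$757.50 total_interest=$7.50
After 4 (withdraw($200)): balance=$557.50 total_interest=$7.50
After 5 (month_end (apply 1% monthly interest)): balance=$563.07 total_interest=$13.07
After 6 (deposit($100)): balance=$663.07 total_interest=$13.07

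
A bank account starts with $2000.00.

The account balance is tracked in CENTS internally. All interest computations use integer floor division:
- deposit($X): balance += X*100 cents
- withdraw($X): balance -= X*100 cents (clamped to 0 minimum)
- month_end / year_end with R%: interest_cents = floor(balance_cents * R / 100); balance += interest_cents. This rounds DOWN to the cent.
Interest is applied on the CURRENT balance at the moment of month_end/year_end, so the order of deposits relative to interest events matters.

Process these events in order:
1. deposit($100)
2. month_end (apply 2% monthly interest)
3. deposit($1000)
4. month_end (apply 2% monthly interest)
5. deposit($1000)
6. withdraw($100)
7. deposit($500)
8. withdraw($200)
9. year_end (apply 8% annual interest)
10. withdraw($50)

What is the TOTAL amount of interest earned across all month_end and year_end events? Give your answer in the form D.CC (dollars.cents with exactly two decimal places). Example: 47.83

Answer: 457.22

Derivation:
After 1 (deposit($100)): balance=$2100.00 total_interest=$0.00
After 2 (month_end (apply 2% monthly interest)): balance=$2142.00 total_interest=$42.00
After 3 (deposit($1000)): balance=$3142.00 total_interest=$42.00
After 4 (month_end (apply 2% monthly interest)): balance=$3204.84 total_interest=$104.84
After 5 (deposit($1000)): balance=$4204.84 total_interest=$104.84
After 6 (withdraw($100)): balance=$4104.84 total_interest=$104.84
After 7 (deposit($500)): balance=$4604.84 total_interest=$104.84
After 8 (withdraw($200)): balance=$4404.84 total_interest=$104.84
After 9 (year_end (apply 8% annual interest)): balance=$4757.22 total_interest=$457.22
After 10 (withdraw($50)): balance=$4707.22 total_interest=$457.22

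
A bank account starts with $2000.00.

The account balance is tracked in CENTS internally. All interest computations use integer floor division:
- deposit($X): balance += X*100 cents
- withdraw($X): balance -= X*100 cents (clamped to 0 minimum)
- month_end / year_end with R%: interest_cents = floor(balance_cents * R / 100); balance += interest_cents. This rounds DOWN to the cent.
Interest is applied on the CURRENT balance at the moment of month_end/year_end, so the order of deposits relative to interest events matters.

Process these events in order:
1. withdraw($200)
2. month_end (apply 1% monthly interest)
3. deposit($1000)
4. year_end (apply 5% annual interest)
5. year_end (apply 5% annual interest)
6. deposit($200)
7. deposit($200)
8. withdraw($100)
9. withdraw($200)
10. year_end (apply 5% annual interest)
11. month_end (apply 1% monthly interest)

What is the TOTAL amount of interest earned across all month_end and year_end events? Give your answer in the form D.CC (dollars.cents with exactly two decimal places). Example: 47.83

After 1 (withdraw($200)): balance=$1800.00 total_interest=$0.00
After 2 (month_end (apply 1% monthly interest)): balance=$1818.00 total_interest=$18.00
After 3 (deposit($1000)): balance=$2818.00 total_interest=$18.00
After 4 (year_end (apply 5% annual interest)): balance=$2958.90 total_interest=$158.90
After 5 (year_end (apply 5% annual interest)): balance=$3106.84 total_interest=$306.84
After 6 (deposit($200)): balance=$3306.84 total_interest=$306.84
After 7 (deposit($200)): balance=$3506.84 total_interest=$306.84
After 8 (withdraw($100)): balance=$3406.84 total_interest=$306.84
After 9 (withdraw($200)): balance=$3206.84 total_interest=$306.84
After 10 (year_end (apply 5% annual interest)): balance=$3367.18 total_interest=$467.18
After 11 (month_end (apply 1% monthly interest)): balance=$3400.85 total_interest=$500.85

Answer: 500.85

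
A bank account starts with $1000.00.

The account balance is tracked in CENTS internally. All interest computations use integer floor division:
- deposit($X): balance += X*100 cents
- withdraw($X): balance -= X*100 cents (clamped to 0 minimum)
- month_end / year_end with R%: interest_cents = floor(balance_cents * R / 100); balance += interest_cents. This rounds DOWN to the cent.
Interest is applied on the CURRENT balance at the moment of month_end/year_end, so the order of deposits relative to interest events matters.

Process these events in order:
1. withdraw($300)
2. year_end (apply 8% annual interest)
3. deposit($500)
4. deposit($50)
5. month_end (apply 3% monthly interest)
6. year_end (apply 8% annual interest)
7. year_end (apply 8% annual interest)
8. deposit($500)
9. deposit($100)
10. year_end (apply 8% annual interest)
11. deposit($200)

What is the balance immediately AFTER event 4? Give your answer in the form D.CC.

After 1 (withdraw($300)): balance=$700.00 total_interest=$0.00
After 2 (year_end (apply 8% annual interest)): balance=$756.00 total_interest=$56.00
After 3 (deposit($500)): balance=$1256.00 total_interest=$56.00
After 4 (deposit($50)): balance=$1306.00 total_interest=$56.00

Answer: 1306.00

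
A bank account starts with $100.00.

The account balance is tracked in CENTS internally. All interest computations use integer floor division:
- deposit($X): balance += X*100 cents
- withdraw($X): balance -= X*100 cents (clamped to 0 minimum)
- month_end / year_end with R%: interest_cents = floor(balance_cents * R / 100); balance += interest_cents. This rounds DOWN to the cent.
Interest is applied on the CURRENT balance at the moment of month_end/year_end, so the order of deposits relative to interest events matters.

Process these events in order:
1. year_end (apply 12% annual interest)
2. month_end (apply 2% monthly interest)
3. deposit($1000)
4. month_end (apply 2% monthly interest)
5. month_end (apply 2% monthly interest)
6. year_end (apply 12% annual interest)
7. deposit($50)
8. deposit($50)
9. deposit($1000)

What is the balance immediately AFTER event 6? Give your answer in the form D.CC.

After 1 (year_end (apply 12% annual interest)): balance=$112.00 total_interest=$12.00
After 2 (month_end (apply 2% monthly interest)): balance=$114.24 total_interest=$14.24
After 3 (deposit($1000)): balance=$1114.24 total_interest=$14.24
After 4 (month_end (apply 2% monthly interest)): balance=$1136.52 total_interest=$36.52
After 5 (month_end (apply 2% monthly interest)): balance=$1159.25 total_interest=$59.25
After 6 (year_end (apply 12% annual interest)): balance=$1298.36 total_interest=$198.36

Answer: 1298.36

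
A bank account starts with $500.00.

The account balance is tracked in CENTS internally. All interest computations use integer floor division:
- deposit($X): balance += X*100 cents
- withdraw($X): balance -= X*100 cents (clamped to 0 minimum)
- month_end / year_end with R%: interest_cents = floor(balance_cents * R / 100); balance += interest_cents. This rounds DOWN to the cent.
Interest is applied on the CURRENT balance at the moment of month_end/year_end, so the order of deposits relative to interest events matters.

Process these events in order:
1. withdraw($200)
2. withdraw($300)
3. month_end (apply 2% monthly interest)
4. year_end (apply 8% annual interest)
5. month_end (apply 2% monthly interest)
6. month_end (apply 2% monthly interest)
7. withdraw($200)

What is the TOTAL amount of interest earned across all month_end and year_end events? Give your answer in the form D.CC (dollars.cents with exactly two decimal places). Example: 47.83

Answer: 0.00

Derivation:
After 1 (withdraw($200)): balance=$300.00 total_interest=$0.00
After 2 (withdraw($300)): balance=$0.00 total_interest=$0.00
After 3 (month_end (apply 2% monthly interest)): balance=$0.00 total_interest=$0.00
After 4 (year_end (apply 8% annual interest)): balance=$0.00 total_interest=$0.00
After 5 (month_end (apply 2% monthly interest)): balance=$0.00 total_interest=$0.00
After 6 (month_end (apply 2% monthly interest)): balance=$0.00 total_interest=$0.00
After 7 (withdraw($200)): balance=$0.00 total_interest=$0.00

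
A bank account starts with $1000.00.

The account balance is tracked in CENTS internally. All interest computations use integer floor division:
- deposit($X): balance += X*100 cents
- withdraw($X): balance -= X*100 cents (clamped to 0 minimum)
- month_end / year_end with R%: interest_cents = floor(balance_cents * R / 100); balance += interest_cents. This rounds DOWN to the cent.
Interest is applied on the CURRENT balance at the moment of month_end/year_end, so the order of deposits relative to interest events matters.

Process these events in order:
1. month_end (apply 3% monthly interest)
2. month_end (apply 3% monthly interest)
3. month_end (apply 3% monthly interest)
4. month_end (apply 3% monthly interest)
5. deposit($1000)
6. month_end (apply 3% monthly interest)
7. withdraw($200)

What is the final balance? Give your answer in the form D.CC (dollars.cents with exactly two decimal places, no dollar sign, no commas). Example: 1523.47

After 1 (month_end (apply 3% monthly interest)): balance=$1030.00 total_interest=$30.00
After 2 (month_end (apply 3% monthly interest)): balance=$1060.90 total_interest=$60.90
After 3 (month_end (apply 3% monthly interest)): balance=$1092.72 total_interest=$92.72
After 4 (month_end (apply 3% monthly interest)): balance=$1125.50 total_interest=$125.50
After 5 (deposit($1000)): balance=$2125.50 total_interest=$125.50
After 6 (month_end (apply 3% monthly interest)): balance=$2189.26 total_interest=$189.26
After 7 (withdraw($200)): balance=$1989.26 total_interest=$189.26

Answer: 1989.26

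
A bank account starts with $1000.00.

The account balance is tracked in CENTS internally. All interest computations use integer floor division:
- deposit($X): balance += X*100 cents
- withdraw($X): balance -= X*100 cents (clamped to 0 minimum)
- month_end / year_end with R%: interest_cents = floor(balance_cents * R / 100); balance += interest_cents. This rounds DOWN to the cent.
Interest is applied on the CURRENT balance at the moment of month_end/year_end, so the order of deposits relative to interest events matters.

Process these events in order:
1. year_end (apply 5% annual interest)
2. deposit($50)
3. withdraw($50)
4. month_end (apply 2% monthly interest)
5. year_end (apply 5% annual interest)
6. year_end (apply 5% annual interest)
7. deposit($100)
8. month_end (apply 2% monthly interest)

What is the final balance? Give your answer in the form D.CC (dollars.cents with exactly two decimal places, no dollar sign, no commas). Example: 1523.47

After 1 (year_end (apply 5% annual interest)): balance=$1050.00 total_interest=$50.00
After 2 (deposit($50)): balance=$1100.00 total_interest=$50.00
After 3 (withdraw($50)): balance=$1050.00 total_interest=$50.00
After 4 (month_end (apply 2% monthly interest)): balance=$1071.00 total_interest=$71.00
After 5 (year_end (apply 5% annual interest)): balance=$1124.55 total_interest=$124.55
After 6 (year_end (apply 5% annual interest)): balance=$1180.77 total_interest=$180.77
After 7 (deposit($100)): balance=$1280.77 total_interest=$180.77
After 8 (month_end (apply 2% monthly interest)): balance=$1306.38 total_interest=$206.38

Answer: 1306.38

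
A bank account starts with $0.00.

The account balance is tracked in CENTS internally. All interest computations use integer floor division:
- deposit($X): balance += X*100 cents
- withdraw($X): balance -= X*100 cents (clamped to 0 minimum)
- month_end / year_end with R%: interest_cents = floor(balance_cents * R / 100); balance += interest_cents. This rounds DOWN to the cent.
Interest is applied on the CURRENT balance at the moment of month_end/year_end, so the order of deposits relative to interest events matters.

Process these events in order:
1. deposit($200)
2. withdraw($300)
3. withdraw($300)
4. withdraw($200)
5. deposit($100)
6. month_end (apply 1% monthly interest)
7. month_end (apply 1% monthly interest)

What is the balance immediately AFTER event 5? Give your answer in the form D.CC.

Answer: 100.00

Derivation:
After 1 (deposit($200)): balance=$200.00 total_interest=$0.00
After 2 (withdraw($300)): balance=$0.00 total_interest=$0.00
After 3 (withdraw($300)): balance=$0.00 total_interest=$0.00
After 4 (withdraw($200)): balance=$0.00 total_interest=$0.00
After 5 (deposit($100)): balance=$100.00 total_interest=$0.00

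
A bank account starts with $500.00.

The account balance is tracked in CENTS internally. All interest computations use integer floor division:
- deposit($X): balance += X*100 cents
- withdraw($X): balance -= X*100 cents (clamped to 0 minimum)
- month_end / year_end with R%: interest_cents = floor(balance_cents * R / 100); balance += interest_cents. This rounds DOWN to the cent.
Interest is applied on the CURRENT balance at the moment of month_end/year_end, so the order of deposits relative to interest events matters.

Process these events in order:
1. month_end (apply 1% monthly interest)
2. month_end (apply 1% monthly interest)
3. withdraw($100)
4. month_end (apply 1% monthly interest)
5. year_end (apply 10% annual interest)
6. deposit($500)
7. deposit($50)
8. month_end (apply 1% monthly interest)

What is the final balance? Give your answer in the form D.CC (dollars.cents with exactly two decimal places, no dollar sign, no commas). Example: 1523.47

After 1 (month_end (apply 1% monthly interest)): balance=$505.00 total_interest=$5.00
After 2 (month_end (apply 1% monthly interest)): balance=$510.05 total_interest=$10.05
After 3 (withdraw($100)): balance=$410.05 total_interest=$10.05
After 4 (month_end (apply 1% monthly interest)): balance=$414.15 total_interest=$14.15
After 5 (year_end (apply 10% annual interest)): balance=$455.56 total_interest=$55.56
After 6 (deposit($500)): balance=$955.56 total_interest=$55.56
After 7 (deposit($50)): balance=$1005.56 total_interest=$55.56
After 8 (month_end (apply 1% monthly interest)): balance=$1015.61 total_interest=$65.61

Answer: 1015.61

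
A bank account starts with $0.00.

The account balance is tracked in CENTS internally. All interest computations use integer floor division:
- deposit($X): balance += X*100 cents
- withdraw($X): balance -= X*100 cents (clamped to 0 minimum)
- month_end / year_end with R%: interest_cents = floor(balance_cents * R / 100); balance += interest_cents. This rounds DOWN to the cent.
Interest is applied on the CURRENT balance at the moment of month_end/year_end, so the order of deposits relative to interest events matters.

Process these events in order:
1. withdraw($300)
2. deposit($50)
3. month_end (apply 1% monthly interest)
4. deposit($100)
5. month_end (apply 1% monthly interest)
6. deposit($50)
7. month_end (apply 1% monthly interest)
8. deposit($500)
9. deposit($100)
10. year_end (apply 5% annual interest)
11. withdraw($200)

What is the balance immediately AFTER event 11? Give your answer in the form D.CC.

After 1 (withdraw($300)): balance=$0.00 total_interest=$0.00
After 2 (deposit($50)): balance=$50.00 total_interest=$0.00
After 3 (month_end (apply 1% monthly interest)): balance=$50.50 total_interest=$0.50
After 4 (deposit($100)): balance=$150.50 total_interest=$0.50
After 5 (month_end (apply 1% monthly interest)): balance=$152.00 total_interest=$2.00
After 6 (deposit($50)): balance=$202.00 total_interest=$2.00
After 7 (month_end (apply 1% monthly interest)): balance=$204.02 total_interest=$4.02
After 8 (deposit($500)): balance=$704.02 total_interest=$4.02
After 9 (deposit($100)): balance=$804.02 total_interest=$4.02
After 10 (year_end (apply 5% annual interest)): balance=$844.22 total_interest=$44.22
After 11 (withdraw($200)): balance=$644.22 total_interest=$44.22

Answer: 644.22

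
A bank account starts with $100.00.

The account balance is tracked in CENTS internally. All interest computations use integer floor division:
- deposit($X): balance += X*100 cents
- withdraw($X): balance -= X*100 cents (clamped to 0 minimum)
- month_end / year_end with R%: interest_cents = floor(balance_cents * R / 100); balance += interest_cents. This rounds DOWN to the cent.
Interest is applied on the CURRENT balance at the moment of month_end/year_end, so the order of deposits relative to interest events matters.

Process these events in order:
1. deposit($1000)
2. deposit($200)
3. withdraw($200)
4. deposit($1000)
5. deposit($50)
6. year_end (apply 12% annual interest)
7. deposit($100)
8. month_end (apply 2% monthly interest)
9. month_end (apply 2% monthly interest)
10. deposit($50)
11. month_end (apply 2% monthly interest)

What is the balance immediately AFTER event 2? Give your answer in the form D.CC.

After 1 (deposit($1000)): balance=$1100.00 total_interest=$0.00
After 2 (deposit($200)): balance=$1300.00 total_interest=$0.00

Answer: 1300.00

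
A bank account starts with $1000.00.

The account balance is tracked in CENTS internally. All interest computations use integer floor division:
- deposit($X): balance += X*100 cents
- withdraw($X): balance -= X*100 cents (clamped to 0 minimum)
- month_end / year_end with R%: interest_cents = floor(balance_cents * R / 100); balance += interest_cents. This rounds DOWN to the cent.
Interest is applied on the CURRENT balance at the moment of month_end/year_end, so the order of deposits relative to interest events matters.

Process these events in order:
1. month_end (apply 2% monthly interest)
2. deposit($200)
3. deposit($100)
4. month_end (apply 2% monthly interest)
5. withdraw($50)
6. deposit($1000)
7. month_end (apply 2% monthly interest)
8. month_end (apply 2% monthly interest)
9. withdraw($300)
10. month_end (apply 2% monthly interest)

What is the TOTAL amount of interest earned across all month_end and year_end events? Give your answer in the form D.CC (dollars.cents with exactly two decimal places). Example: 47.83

After 1 (month_end (apply 2% monthly interest)): balance=$1020.00 total_interest=$20.00
After 2 (deposit($200)): balance=$1220.00 total_interest=$20.00
After 3 (deposit($100)): balance=$1320.00 total_interest=$20.00
After 4 (month_end (apply 2% monthly interest)): balance=$1346.40 total_interest=$46.40
After 5 (withdraw($50)): balance=$1296.40 total_interest=$46.40
After 6 (deposit($1000)): balance=$2296.40 total_interest=$46.40
After 7 (month_end (apply 2% monthly interest)): balance=$2342.32 total_interest=$92.32
After 8 (month_end (apply 2% monthly interest)): balance=$2389.16 total_interest=$139.16
After 9 (withdraw($300)): balance=$2089.16 total_interest=$139.16
After 10 (month_end (apply 2% monthly interest)): balance=$2130.94 total_interest=$180.94

Answer: 180.94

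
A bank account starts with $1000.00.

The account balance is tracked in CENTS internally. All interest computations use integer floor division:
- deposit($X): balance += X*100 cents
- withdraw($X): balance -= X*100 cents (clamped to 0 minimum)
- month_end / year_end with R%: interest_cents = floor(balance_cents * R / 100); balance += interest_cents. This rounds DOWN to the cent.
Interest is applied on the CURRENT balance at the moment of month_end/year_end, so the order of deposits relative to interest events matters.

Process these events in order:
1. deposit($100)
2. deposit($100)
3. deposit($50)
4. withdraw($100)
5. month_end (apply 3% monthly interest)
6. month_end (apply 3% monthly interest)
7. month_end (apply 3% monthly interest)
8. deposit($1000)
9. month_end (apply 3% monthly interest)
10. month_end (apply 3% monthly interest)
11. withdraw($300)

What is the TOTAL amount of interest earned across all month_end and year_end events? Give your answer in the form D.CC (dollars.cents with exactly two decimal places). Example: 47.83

After 1 (deposit($100)): balance=$1100.00 total_interest=$0.00
After 2 (deposit($100)): balance=$1200.00 total_interest=$0.00
After 3 (deposit($50)): balance=$1250.00 total_interest=$0.00
After 4 (withdraw($100)): balance=$1150.00 total_interest=$0.00
After 5 (month_end (apply 3% monthly interest)): balance=$1184.50 total_interest=$34.50
After 6 (month_end (apply 3% monthly interest)): balance=$1220.03 total_interest=$70.03
After 7 (month_end (apply 3% monthly interest)): balance=$1256.63 total_interest=$106.63
After 8 (deposit($1000)): balance=$2256.63 total_interest=$106.63
After 9 (month_end (apply 3% monthly interest)): balance=$2324.32 total_interest=$174.32
After 10 (month_end (apply 3% monthly interest)): balance=$2394.04 total_interest=$244.04
After 11 (withdraw($300)): balance=$2094.04 total_interest=$244.04

Answer: 244.04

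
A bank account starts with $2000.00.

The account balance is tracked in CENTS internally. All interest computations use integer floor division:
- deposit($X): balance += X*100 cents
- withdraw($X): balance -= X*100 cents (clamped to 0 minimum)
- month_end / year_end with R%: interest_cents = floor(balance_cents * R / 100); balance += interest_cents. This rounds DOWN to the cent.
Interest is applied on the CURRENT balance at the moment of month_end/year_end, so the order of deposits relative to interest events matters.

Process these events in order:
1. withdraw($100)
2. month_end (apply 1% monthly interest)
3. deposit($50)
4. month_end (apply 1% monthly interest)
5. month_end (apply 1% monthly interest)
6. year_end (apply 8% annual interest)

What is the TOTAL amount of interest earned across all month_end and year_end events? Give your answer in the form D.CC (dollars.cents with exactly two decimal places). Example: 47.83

After 1 (withdraw($100)): balance=$1900.00 total_interest=$0.00
After 2 (month_end (apply 1% monthly interest)): balance=$1919.00 total_interest=$19.00
After 3 (deposit($50)): balance=$1969.00 total_interest=$19.00
After 4 (month_end (apply 1% monthly interest)): balance=$1988.69 total_interest=$38.69
After 5 (month_end (apply 1% monthly interest)): balance=$2008.57 total_interest=$58.57
After 6 (year_end (apply 8% annual interest)): balance=$2169.25 total_interest=$219.25

Answer: 219.25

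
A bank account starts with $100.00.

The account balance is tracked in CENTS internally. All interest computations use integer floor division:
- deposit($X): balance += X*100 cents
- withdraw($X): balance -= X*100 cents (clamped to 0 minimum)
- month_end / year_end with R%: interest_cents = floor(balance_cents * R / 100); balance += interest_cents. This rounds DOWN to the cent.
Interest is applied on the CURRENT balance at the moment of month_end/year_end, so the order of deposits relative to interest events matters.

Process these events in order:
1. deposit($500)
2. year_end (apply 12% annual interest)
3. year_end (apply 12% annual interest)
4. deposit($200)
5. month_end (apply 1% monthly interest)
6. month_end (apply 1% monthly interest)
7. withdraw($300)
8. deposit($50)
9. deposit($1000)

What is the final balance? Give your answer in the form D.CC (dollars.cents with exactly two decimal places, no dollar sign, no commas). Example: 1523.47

Answer: 1721.78

Derivation:
After 1 (deposit($500)): balance=$600.00 total_interest=$0.00
After 2 (year_end (apply 12% annual interest)): balance=$672.00 total_interest=$72.00
After 3 (year_end (apply 12% annual interest)): balance=$752.64 total_interest=$152.64
After 4 (deposit($200)): balance=$952.64 total_interest=$152.64
After 5 (month_end (apply 1% monthly interest)): balance=$962.16 total_interest=$162.16
After 6 (month_end (apply 1% monthly interest)): balance=$971.78 total_interest=$171.78
After 7 (withdraw($300)): balance=$671.78 total_interest=$171.78
After 8 (deposit($50)): balance=$721.78 total_interest=$171.78
After 9 (deposit($1000)): balance=$1721.78 total_interest=$171.78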